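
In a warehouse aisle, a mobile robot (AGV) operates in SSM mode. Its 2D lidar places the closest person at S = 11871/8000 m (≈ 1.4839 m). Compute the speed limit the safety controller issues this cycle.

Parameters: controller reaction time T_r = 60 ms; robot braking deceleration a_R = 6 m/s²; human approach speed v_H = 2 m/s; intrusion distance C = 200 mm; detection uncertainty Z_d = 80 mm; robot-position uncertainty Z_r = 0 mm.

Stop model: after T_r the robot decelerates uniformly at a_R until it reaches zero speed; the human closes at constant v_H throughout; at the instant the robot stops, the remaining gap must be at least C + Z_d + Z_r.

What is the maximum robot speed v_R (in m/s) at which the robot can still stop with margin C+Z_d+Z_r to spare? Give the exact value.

v_R_max = 39/20 m/s = 1.9500 m/s

collect terms ⇒ (1/12)·v_R² + (59/150)·v_R + (-8671/8000) = 0
  disc = (59/150)² − 4·(1/12)·(-8671/8000) = 185761/360000 ; √disc = 431/600
  v_R = (−(59/150) + 431/600) / (2·(1/12)) = 39/20 m/s
check:
T_s = v_R/a_R = (39/20)/6 = 0.3250 s
reaction-phase robot travel = 1.9500·0.0600 = 0.1170 m
robot covers 1.9500·0.3250 − ½·6.0000·0.3250² = 0.3169 m while stopping
person approaches 2.0000·(0.0600+0.3250) = 0.7700 m
residual clearance needed = 0.2000+0.0800+0.0000 = 0.2800 m
sum ≈ 0.1170+0.3169+0.7700+0.2800 ≈ 1.4839 m = S ✓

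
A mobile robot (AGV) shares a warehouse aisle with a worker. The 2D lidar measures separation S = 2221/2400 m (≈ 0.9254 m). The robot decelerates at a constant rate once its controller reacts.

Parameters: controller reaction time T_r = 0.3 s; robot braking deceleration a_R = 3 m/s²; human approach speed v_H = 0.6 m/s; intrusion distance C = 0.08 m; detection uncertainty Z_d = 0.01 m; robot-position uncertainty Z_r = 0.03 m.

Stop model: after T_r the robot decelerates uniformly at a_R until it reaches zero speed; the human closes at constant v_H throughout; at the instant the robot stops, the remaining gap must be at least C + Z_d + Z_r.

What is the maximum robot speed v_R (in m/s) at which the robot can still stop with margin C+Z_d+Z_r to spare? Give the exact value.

v_R_max = 19/20 m/s = 0.9500 m/s

quadratic (1/6)·v² + (1/2)·v + (-1501/2400) = 0
  disc = (1/2)² − 4·(1/6)·(-1501/2400) = 2401/3600 ; √disc = 49/60
  v_R = (−(1/2) + 49/60) / (2·(1/6)) = 19/20 m/s
check:
braking lasts T_s = (19/20)/3 = 0.3167 s
reaction-phase robot travel = 0.9500·0.3000 = 0.2850 m
braking distance = 0.9500²/(2·3.0000) = 0.1504 m
person approaches 0.6000·(0.3000+0.3167) = 0.3700 m
C+Z_d+Z_r = 0.0800+0.0100+0.0300 = 0.1200 m
sum ≈ 0.2850+0.1504+0.3700+0.1200 ≈ 0.9254 m = S ✓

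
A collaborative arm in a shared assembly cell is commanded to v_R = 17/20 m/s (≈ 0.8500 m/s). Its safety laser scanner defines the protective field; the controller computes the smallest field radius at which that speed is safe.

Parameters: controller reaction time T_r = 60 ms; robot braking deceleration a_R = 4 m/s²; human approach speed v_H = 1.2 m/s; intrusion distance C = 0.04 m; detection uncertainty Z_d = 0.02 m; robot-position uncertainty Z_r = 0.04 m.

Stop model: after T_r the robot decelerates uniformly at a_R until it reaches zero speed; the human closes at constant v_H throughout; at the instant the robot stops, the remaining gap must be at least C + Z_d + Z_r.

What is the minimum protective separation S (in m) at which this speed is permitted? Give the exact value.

S_min = 9093/16000 m = 0.5683 m

braking lasts T_s = (17/20)/4 = 0.2125 s
robot in T_r: 0.8500·0.0600 = 0.0510 m
robot under decel: 0.8500²/(2·4.0000) = 0.0903 m
human over T_r+T_s: 1.2000·(0.0600+0.2125) = 0.3270 m
margins: 0.0400+0.0200+0.0400 = 0.1000 m
S_min ≈ 0.0510+0.0903+0.3270+0.1000  ⇒  S_min = 9093/16000 m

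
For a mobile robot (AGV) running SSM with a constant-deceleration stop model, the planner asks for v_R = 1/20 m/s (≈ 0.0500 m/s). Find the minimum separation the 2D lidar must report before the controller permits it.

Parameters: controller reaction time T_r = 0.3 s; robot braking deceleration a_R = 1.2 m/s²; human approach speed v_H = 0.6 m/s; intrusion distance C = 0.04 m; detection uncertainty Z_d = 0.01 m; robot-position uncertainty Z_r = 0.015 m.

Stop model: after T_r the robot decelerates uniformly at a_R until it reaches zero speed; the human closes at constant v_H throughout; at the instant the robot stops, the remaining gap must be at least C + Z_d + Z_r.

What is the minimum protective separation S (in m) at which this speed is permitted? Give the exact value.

T_s = v_R/a_R = (1/20)/(6/5) = 0.0417 s
robot in T_r: 0.0500·0.3000 = 0.0150 m
robot under decel: 0.0500²/(2·1.2000) = 0.0010 m
human closes 0.6000·0.3417 = 0.2050 m
margins: 0.0400+0.0100+0.0150 = 0.0650 m
S_min ≈ 0.0150+0.0010+0.2050+0.0650  ⇒  S_min = 1373/4800 m

S_min = 1373/4800 m = 0.2860 m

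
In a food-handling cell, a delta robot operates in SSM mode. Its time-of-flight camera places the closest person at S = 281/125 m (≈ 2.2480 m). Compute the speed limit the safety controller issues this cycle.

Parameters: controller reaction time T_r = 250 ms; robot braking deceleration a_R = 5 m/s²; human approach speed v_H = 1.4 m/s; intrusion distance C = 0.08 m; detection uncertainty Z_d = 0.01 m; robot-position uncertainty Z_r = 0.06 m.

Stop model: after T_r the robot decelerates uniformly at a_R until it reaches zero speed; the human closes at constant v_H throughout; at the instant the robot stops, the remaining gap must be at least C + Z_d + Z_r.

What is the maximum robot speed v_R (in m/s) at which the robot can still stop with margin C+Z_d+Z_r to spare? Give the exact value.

at the boundary: (1/10)·v² + (53/100)·v + (-437/250) = 0
  disc = (53/100)² − 4·(1/10)·(-437/250) = 9801/10000 ; √disc = 99/100
  v_R = (−(53/100) + 99/100) / (2·(1/10)) = 23/10 m/s
check:
stop time T_s = (23/10)/5 = 0.4600 s
reaction-phase robot travel = 2.3000·0.2500 = 0.5750 m
robot under decel: 2.3000²/(2·5.0000) = 0.5290 m
person approaches 1.4000·(0.2500+0.4600) = 0.9940 m
C+Z_d+Z_r = 0.0800+0.0100+0.0600 = 0.1500 m
sum ≈ 0.5750+0.5290+0.9940+0.1500 ≈ 2.2480 m = S ✓

v_R_max = 23/10 m/s = 2.3000 m/s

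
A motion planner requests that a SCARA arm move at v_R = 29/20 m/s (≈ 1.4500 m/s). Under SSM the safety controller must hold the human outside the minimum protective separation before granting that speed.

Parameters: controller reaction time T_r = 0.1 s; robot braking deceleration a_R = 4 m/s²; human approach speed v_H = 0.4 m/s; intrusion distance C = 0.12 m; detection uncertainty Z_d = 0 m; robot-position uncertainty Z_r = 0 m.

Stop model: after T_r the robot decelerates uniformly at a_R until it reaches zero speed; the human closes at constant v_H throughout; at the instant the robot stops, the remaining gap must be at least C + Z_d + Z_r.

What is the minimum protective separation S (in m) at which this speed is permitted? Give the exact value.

braking lasts T_s = (29/20)/4 = 0.3625 s
robot covers v_R·T_r = 1.4500·0.1000 = 0.1450 m before braking
braking distance = 1.4500²/(2·4.0000) = 0.2628 m
person approaches 0.4000·(0.1000+0.3625) = 0.1850 m
C+Z_d+Z_r = 0.1200+0.0000+0.0000 = 0.1200 m
S_min ≈ 0.1450+0.2628+0.1850+0.1200  ⇒  S_min = 2281/3200 m

S_min = 2281/3200 m = 0.7128 m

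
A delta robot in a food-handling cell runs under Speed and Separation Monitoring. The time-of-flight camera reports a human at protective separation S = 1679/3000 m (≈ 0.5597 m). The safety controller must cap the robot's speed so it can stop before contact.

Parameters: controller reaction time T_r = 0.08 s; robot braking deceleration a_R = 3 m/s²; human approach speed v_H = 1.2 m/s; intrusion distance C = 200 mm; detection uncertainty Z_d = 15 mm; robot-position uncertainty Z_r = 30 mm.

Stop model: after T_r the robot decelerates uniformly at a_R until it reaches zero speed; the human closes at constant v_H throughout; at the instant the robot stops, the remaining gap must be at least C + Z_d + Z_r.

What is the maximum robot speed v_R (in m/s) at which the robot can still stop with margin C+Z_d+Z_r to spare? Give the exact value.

v_R_max = 2/5 m/s = 0.4000 m/s

collect terms ⇒ (1/6)·v_R² + (12/25)·v_R + (-82/375) = 0
  disc = (12/25)² − 4·(1/6)·(-82/375) = 2116/5625 ; √disc = 46/75
  v_R = (−(12/25) + 46/75) / (2·(1/6)) = 2/5 m/s
check:
stop time T_s = (2/5)/3 = 0.1333 s
robot covers v_R·T_r = 0.4000·0.0800 = 0.0320 m before braking
robot covers 0.4000·0.1333 − ½·3.0000·0.1333² = 0.0267 m while stopping
human closes 1.2000·0.2133 = 0.2560 m
margins: 0.2000+0.0150+0.0300 = 0.2450 m
sum ≈ 0.0320+0.0267+0.2560+0.2450 ≈ 0.5597 m = S ✓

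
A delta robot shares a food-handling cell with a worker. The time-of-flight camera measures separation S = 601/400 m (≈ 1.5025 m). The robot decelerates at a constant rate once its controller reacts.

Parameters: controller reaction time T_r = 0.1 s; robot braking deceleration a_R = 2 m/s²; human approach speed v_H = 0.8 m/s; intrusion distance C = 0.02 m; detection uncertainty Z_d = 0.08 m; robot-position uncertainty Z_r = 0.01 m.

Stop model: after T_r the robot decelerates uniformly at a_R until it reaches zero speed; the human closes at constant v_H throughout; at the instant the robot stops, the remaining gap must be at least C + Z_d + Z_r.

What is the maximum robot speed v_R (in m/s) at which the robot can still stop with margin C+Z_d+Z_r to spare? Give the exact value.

collect terms ⇒ (1/4)·v_R² + (1/2)·v_R + (-21/16) = 0
  disc = (1/2)² − 4·(1/4)·(-21/16) = 25/16 ; √disc = 5/4
  v_R = (−(1/2) + 5/4) / (2·(1/4)) = 3/2 m/s
check:
stop time T_s = (3/2)/2 = 0.7500 s
robot in T_r: 1.5000·0.1000 = 0.1500 m
braking distance = 1.5000²/(2·2.0000) = 0.5625 m
human closes 0.8000·0.8500 = 0.6800 m
residual clearance needed = 0.0200+0.0800+0.0100 = 0.1100 m
sum ≈ 0.1500+0.5625+0.6800+0.1100 ≈ 1.5025 m = S ✓

v_R_max = 3/2 m/s = 1.5000 m/s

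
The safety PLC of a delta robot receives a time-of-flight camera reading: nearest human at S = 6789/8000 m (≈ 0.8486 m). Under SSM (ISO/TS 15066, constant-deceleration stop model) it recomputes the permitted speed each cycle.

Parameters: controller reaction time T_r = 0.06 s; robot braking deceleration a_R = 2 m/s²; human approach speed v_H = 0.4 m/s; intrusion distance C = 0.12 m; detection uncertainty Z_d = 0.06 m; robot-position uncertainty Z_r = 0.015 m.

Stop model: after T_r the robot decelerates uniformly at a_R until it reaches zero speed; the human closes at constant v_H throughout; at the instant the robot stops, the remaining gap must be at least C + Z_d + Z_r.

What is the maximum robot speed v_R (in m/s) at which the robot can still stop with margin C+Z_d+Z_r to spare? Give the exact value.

collect terms ⇒ (1/4)·v_R² + (13/50)·v_R + (-5037/8000) = 0
  disc = (13/50)² − 4·(1/4)·(-5037/8000) = 27889/40000 ; √disc = 167/200
  v_R = (−(13/50) + 167/200) / (2·(1/4)) = 23/20 m/s
check:
stop time T_s = (23/20)/2 = 0.5750 s
robot in T_r: 1.1500·0.0600 = 0.0690 m
robot covers 1.1500·0.5750 − ½·2.0000·0.5750² = 0.3306 m while stopping
human over T_r+T_s: 0.4000·(0.0600+0.5750) = 0.2540 m
C+Z_d+Z_r = 0.1200+0.0600+0.0150 = 0.1950 m
sum ≈ 0.0690+0.3306+0.2540+0.1950 ≈ 0.8486 m = S ✓

v_R_max = 23/20 m/s = 1.1500 m/s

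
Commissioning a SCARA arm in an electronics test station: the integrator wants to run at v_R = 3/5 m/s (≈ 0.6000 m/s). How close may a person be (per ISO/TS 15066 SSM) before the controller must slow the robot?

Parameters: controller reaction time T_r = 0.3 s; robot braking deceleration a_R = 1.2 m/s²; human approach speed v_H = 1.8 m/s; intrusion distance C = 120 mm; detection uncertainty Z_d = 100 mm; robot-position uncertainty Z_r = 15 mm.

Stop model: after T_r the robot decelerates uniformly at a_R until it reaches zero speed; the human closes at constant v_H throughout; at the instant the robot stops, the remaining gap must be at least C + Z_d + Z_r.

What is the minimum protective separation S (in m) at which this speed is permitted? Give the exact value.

braking lasts T_s = (3/5)/(6/5) = 0.5000 s
robot covers v_R·T_r = 0.6000·0.3000 = 0.1800 m before braking
robot under decel: 0.6000²/(2·1.2000) = 0.1500 m
human closes 1.8000·0.8000 = 1.4400 m
margins: 0.1200+0.1000+0.0150 = 0.2350 m
S_min ≈ 0.1800+0.1500+1.4400+0.2350  ⇒  S_min = 401/200 m

S_min = 401/200 m = 2.0050 m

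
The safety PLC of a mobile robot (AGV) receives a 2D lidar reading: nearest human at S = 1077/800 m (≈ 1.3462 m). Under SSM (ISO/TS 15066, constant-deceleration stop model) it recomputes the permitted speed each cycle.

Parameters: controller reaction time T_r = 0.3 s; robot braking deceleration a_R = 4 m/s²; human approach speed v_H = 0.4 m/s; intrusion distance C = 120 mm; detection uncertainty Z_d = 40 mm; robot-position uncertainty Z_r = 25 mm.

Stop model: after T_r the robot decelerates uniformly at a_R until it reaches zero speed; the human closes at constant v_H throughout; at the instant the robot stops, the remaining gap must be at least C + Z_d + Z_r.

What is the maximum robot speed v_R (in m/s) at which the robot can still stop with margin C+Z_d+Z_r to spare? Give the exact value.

at the boundary: (1/8)·v² + (2/5)·v + (-833/800) = 0
  disc = (2/5)² − 4·(1/8)·(-833/800) = 1089/1600 ; √disc = 33/40
  v_R = (−(2/5) + 33/40) / (2·(1/8)) = 17/10 m/s
check:
braking lasts T_s = (17/10)/4 = 0.4250 s
reaction-phase robot travel = 1.7000·0.3000 = 0.5100 m
braking distance = 1.7000²/(2·4.0000) = 0.3613 m
person approaches 0.4000·(0.3000+0.4250) = 0.2900 m
residual clearance needed = 0.1200+0.0400+0.0250 = 0.1850 m
sum ≈ 0.5100+0.3613+0.2900+0.1850 ≈ 1.3462 m = S ✓

v_R_max = 17/10 m/s = 1.7000 m/s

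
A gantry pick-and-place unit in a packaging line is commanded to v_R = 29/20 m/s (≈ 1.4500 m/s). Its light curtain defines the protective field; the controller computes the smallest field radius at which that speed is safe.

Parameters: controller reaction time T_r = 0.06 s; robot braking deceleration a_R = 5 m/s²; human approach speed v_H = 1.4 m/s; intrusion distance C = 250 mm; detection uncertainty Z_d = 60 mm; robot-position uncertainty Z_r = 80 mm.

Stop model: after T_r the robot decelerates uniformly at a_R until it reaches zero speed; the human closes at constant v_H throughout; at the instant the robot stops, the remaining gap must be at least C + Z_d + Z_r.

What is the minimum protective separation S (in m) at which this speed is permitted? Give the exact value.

S_min = 4709/4000 m = 1.1772 m

braking lasts T_s = (29/20)/5 = 0.2900 s
robot in T_r: 1.4500·0.0600 = 0.0870 m
braking distance = 1.4500²/(2·5.0000) = 0.2102 m
person approaches 1.4000·(0.0600+0.2900) = 0.4900 m
residual clearance needed = 0.2500+0.0600+0.0800 = 0.3900 m
S_min ≈ 0.0870+0.2102+0.4900+0.3900  ⇒  S_min = 4709/4000 m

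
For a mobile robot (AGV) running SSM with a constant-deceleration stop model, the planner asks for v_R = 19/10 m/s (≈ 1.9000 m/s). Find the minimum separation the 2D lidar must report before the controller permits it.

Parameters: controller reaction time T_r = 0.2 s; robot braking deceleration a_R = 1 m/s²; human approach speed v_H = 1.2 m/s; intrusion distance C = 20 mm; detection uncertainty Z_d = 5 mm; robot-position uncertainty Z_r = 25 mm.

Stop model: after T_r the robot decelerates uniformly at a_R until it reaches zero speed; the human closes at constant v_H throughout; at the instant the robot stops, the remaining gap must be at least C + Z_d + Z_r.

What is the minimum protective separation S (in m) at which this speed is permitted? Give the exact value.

T_s = v_R/a_R = (19/10)/1 = 1.9000 s
reaction-phase robot travel = 1.9000·0.2000 = 0.3800 m
robot covers 1.9000·1.9000 − ½·1.0000·1.9000² = 1.8050 m while stopping
human over T_r+T_s: 1.2000·(0.2000+1.9000) = 2.5200 m
residual clearance needed = 0.0200+0.0050+0.0250 = 0.0500 m
S_min ≈ 0.3800+1.8050+2.5200+0.0500  ⇒  S_min = 951/200 m

S_min = 951/200 m = 4.7550 m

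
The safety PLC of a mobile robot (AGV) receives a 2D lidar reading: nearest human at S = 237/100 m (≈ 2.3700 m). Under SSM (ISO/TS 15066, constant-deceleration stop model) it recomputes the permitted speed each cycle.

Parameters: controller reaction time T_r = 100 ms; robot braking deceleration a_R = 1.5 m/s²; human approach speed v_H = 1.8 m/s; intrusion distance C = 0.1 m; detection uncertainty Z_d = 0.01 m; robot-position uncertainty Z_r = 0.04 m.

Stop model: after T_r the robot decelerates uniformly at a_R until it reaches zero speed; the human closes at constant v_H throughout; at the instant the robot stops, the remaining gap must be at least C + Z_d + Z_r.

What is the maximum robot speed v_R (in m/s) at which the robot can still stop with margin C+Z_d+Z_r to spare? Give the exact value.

v_R_max = 6/5 m/s = 1.2000 m/s

collect terms ⇒ (1/3)·v_R² + (13/10)·v_R + (-51/25) = 0
  disc = (13/10)² − 4·(1/3)·(-51/25) = 441/100 ; √disc = 21/10
  v_R = (−(13/10) + 21/10) / (2·(1/3)) = 6/5 m/s
check:
T_s = v_R/a_R = (6/5)/(3/2) = 0.8000 s
robot in T_r: 1.2000·0.1000 = 0.1200 m
braking distance = 1.2000²/(2·1.5000) = 0.4800 m
human closes 1.8000·0.9000 = 1.6200 m
residual clearance needed = 0.1000+0.0100+0.0400 = 0.1500 m
sum ≈ 0.1200+0.4800+1.6200+0.1500 ≈ 2.3700 m = S ✓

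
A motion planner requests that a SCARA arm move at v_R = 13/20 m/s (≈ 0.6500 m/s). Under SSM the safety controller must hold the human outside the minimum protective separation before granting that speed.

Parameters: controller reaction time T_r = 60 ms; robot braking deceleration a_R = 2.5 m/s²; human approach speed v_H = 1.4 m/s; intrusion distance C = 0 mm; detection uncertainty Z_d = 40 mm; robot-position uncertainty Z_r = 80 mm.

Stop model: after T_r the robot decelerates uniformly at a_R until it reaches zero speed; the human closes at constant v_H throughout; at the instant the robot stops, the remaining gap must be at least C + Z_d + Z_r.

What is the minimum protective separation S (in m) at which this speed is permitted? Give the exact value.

S_min = 1383/2000 m = 0.6915 m

braking lasts T_s = (13/20)/(5/2) = 0.2600 s
robot in T_r: 0.6500·0.0600 = 0.0390 m
braking distance = 0.6500²/(2·2.5000) = 0.0845 m
person approaches 1.4000·(0.0600+0.2600) = 0.4480 m
C+Z_d+Z_r = 0.0000+0.0400+0.0800 = 0.1200 m
S_min ≈ 0.0390+0.0845+0.4480+0.1200  ⇒  S_min = 1383/2000 m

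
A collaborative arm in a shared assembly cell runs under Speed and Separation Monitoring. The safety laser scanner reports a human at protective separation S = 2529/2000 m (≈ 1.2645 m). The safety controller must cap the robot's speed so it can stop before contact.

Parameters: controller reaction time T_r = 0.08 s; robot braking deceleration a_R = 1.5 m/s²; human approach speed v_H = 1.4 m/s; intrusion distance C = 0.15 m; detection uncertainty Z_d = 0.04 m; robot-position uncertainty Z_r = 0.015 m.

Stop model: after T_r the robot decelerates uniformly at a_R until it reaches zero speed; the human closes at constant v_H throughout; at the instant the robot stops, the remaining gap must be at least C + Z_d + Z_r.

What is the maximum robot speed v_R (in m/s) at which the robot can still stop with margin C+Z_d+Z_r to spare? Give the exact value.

v_R_max = 3/4 m/s = 0.7500 m/s

at the boundary: (1/3)·v² + (76/75)·v + (-379/400) = 0
  disc = (76/75)² − 4·(1/3)·(-379/400) = 51529/22500 ; √disc = 227/150
  v_R = (−(76/75) + 227/150) / (2·(1/3)) = 3/4 m/s
check:
stop time T_s = (3/4)/(3/2) = 0.5000 s
robot in T_r: 0.7500·0.0800 = 0.0600 m
robot covers 0.7500·0.5000 − ½·1.5000·0.5000² = 0.1875 m while stopping
human over T_r+T_s: 1.4000·(0.0800+0.5000) = 0.8120 m
margins: 0.1500+0.0400+0.0150 = 0.2050 m
sum ≈ 0.0600+0.1875+0.8120+0.2050 ≈ 1.2645 m = S ✓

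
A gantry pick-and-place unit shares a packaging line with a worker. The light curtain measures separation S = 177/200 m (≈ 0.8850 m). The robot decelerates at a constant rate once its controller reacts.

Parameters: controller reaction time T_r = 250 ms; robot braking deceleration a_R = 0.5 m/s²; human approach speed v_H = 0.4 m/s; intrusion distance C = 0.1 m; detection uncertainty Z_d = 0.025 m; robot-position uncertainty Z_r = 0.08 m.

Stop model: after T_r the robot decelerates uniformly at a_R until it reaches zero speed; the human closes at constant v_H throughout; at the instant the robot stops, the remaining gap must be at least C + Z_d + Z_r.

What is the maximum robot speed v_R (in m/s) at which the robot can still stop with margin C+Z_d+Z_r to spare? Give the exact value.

quadratic (1)·v² + (21/20)·v + (-29/50) = 0
  disc = (21/20)² − 4·(1)·(-29/50) = 1369/400 ; √disc = 37/20
  v_R = (−(21/20) + 37/20) / (2·(1)) = 2/5 m/s
check:
stop time T_s = (2/5)/(1/2) = 0.8000 s
reaction-phase robot travel = 0.4000·0.2500 = 0.1000 m
braking distance = 0.4000²/(2·0.5000) = 0.1600 m
human over T_r+T_s: 0.4000·(0.2500+0.8000) = 0.4200 m
margins: 0.1000+0.0250+0.0800 = 0.2050 m
sum ≈ 0.1000+0.1600+0.4200+0.2050 ≈ 0.8850 m = S ✓

v_R_max = 2/5 m/s = 0.4000 m/s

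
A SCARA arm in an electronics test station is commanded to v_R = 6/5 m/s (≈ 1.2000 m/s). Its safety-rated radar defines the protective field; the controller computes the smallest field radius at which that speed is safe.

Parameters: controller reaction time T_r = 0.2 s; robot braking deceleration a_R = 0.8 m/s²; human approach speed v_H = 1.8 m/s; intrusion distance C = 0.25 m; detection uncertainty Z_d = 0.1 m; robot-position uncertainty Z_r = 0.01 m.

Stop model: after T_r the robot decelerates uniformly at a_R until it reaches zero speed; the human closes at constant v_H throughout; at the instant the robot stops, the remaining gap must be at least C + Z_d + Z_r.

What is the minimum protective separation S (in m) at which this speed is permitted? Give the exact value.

S_min = 114/25 m = 4.5600 m

stop time T_s = (6/5)/(4/5) = 1.5000 s
reaction-phase robot travel = 1.2000·0.2000 = 0.2400 m
braking distance = 1.2000²/(2·0.8000) = 0.9000 m
person approaches 1.8000·(0.2000+1.5000) = 3.0600 m
margins: 0.2500+0.1000+0.0100 = 0.3600 m
S_min ≈ 0.2400+0.9000+3.0600+0.3600  ⇒  S_min = 114/25 m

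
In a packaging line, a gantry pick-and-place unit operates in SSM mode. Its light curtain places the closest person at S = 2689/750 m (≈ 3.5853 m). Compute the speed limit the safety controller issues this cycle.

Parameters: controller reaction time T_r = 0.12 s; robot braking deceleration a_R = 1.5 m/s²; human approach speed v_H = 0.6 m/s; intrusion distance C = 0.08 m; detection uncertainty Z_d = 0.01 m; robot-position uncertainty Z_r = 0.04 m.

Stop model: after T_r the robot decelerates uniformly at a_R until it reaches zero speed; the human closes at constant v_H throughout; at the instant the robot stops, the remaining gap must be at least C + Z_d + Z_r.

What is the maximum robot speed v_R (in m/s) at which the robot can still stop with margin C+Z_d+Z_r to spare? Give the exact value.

collect terms ⇒ (1/3)·v_R² + (13/25)·v_R + (-203/60) = 0
  disc = (13/25)² − 4·(1/3)·(-203/60) = 26896/5625 ; √disc = 164/75
  v_R = (−(13/25) + 164/75) / (2·(1/3)) = 5/2 m/s
check:
braking lasts T_s = (5/2)/(3/2) = 1.6667 s
reaction-phase robot travel = 2.5000·0.1200 = 0.3000 m
braking distance = 2.5000²/(2·1.5000) = 2.0833 m
human over T_r+T_s: 0.6000·(0.1200+1.6667) = 1.0720 m
C+Z_d+Z_r = 0.0800+0.0100+0.0400 = 0.1300 m
sum ≈ 0.3000+2.0833+1.0720+0.1300 ≈ 3.5853 m = S ✓

v_R_max = 5/2 m/s = 2.5000 m/s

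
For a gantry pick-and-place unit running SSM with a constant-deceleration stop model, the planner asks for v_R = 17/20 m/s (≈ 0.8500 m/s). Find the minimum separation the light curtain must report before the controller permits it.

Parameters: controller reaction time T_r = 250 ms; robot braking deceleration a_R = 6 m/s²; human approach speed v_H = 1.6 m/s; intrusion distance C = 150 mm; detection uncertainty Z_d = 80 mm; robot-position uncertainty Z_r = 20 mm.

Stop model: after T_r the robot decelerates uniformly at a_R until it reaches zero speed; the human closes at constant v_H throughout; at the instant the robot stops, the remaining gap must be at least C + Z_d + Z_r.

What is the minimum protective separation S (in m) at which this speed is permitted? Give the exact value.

S_min = 1839/1600 m = 1.1494 m

T_s = v_R/a_R = (17/20)/6 = 0.1417 s
robot in T_r: 0.8500·0.2500 = 0.2125 m
robot under decel: 0.8500²/(2·6.0000) = 0.0602 m
human closes 1.6000·0.3917 = 0.6267 m
residual clearance needed = 0.1500+0.0800+0.0200 = 0.2500 m
S_min ≈ 0.2125+0.0602+0.6267+0.2500  ⇒  S_min = 1839/1600 m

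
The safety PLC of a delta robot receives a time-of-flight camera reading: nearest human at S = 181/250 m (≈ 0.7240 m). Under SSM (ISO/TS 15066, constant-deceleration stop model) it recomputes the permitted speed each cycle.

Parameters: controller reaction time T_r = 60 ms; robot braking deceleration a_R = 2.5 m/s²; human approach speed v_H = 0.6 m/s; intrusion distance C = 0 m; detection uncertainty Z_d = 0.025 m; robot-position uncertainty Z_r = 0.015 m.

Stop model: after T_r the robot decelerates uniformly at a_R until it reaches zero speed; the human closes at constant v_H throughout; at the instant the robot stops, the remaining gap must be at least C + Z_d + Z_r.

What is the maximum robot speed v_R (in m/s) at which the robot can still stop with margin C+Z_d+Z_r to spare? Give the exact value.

v_R_max = 6/5 m/s = 1.2000 m/s

quadratic (1/5)·v² + (3/10)·v + (-81/125) = 0
  disc = (3/10)² − 4·(1/5)·(-81/125) = 1521/2500 ; √disc = 39/50
  v_R = (−(3/10) + 39/50) / (2·(1/5)) = 6/5 m/s
check:
T_s = v_R/a_R = (6/5)/(5/2) = 0.4800 s
robot covers v_R·T_r = 1.2000·0.0600 = 0.0720 m before braking
braking distance = 1.2000²/(2·2.5000) = 0.2880 m
person approaches 0.6000·(0.0600+0.4800) = 0.3240 m
residual clearance needed = 0.0000+0.0250+0.0150 = 0.0400 m
sum ≈ 0.0720+0.2880+0.3240+0.0400 ≈ 0.7240 m = S ✓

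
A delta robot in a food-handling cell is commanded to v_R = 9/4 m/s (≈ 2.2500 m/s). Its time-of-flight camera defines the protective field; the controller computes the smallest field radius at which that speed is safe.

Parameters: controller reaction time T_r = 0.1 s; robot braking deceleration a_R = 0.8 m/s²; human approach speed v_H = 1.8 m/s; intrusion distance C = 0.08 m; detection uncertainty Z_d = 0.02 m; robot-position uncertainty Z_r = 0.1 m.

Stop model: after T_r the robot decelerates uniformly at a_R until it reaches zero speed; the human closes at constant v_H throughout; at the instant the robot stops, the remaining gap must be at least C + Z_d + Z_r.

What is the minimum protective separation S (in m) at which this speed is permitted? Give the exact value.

S_min = 28261/3200 m = 8.8316 m

braking lasts T_s = (9/4)/(4/5) = 2.8125 s
robot in T_r: 2.2500·0.1000 = 0.2250 m
robot covers 2.2500·2.8125 − ½·0.8000·2.8125² = 3.1641 m while stopping
person approaches 1.8000·(0.1000+2.8125) = 5.2425 m
residual clearance needed = 0.0800+0.0200+0.1000 = 0.2000 m
S_min ≈ 0.2250+3.1641+5.2425+0.2000  ⇒  S_min = 28261/3200 m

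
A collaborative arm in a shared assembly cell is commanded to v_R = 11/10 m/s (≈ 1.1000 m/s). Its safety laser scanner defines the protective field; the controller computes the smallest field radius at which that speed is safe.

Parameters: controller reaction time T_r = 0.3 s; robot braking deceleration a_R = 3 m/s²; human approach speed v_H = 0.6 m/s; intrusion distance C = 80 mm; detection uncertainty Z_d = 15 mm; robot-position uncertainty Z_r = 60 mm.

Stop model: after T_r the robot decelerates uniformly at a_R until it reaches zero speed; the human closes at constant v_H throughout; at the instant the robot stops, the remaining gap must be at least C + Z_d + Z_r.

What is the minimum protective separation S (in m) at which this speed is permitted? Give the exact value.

T_s = v_R/a_R = (11/10)/3 = 0.3667 s
robot in T_r: 1.1000·0.3000 = 0.3300 m
braking distance = 1.1000²/(2·3.0000) = 0.2017 m
human over T_r+T_s: 0.6000·(0.3000+0.3667) = 0.4000 m
residual clearance needed = 0.0800+0.0150+0.0600 = 0.1550 m
S_min ≈ 0.3300+0.2017+0.4000+0.1550  ⇒  S_min = 163/150 m

S_min = 163/150 m = 1.0867 m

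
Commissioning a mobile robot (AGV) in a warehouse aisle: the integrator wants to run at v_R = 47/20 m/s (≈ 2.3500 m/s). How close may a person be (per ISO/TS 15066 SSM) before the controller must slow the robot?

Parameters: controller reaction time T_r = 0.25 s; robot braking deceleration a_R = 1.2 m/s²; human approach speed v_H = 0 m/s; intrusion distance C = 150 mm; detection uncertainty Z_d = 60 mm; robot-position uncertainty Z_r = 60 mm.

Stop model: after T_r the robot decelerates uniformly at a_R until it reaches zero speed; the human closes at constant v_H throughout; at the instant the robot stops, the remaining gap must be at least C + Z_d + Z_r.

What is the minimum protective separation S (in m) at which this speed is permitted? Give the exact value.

T_s = v_R/a_R = (47/20)/(6/5) = 1.9583 s
robot covers v_R·T_r = 2.3500·0.2500 = 0.5875 m before braking
robot under decel: 2.3500²/(2·1.2000) = 2.3010 m
person approaches 0.0000·(0.2500+1.9583) = 0.0000 m
residual clearance needed = 0.1500+0.0600+0.0600 = 0.2700 m
S_min ≈ 0.5875+2.3010+0.0000+0.2700  ⇒  S_min = 15161/4800 m

S_min = 15161/4800 m = 3.1585 m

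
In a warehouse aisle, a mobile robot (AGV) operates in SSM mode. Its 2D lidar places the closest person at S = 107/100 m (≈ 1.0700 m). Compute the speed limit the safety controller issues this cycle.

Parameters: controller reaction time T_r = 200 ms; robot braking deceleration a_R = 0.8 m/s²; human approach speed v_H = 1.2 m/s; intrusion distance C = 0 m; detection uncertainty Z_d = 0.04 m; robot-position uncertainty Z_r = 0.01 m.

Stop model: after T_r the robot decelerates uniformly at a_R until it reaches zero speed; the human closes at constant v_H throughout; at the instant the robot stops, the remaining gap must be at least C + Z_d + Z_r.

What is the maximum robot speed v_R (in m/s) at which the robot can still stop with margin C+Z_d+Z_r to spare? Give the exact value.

collect terms ⇒ (5/8)·v_R² + (17/10)·v_R + (-39/50) = 0
  disc = (17/10)² − 4·(5/8)·(-39/50) = 121/25 ; √disc = 11/5
  v_R = (−(17/10) + 11/5) / (2·(5/8)) = 2/5 m/s
check:
T_s = v_R/a_R = (2/5)/(4/5) = 0.5000 s
robot in T_r: 0.4000·0.2000 = 0.0800 m
braking distance = 0.4000²/(2·0.8000) = 0.1000 m
person approaches 1.2000·(0.2000+0.5000) = 0.8400 m
margins: 0.0000+0.0400+0.0100 = 0.0500 m
sum ≈ 0.0800+0.1000+0.8400+0.0500 ≈ 1.0700 m = S ✓

v_R_max = 2/5 m/s = 0.4000 m/s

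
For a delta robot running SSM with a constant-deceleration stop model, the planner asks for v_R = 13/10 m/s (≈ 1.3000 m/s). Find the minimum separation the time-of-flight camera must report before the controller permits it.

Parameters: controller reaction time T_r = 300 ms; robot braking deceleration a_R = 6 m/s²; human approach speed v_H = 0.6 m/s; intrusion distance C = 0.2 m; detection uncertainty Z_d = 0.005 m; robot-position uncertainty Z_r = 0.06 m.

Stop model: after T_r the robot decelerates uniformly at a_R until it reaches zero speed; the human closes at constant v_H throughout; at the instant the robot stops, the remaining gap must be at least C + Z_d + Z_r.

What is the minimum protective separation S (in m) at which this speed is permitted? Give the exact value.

T_s = v_R/a_R = (13/10)/6 = 0.2167 s
reaction-phase robot travel = 1.3000·0.3000 = 0.3900 m
braking distance = 1.3000²/(2·6.0000) = 0.1408 m
human over T_r+T_s: 0.6000·(0.3000+0.2167) = 0.3100 m
C+Z_d+Z_r = 0.2000+0.0050+0.0600 = 0.2650 m
S_min ≈ 0.3900+0.1408+0.3100+0.2650  ⇒  S_min = 1327/1200 m

S_min = 1327/1200 m = 1.1058 m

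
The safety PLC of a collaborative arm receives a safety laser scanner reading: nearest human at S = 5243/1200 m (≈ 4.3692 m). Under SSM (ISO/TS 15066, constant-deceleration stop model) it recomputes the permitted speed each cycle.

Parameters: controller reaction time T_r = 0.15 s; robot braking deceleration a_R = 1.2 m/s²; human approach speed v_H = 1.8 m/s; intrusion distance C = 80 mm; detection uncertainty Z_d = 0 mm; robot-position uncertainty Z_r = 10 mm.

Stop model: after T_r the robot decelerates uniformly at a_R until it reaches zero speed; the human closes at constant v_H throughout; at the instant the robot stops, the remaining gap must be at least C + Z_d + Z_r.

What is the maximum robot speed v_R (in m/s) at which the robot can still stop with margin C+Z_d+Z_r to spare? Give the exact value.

v_R_max = 17/10 m/s = 1.7000 m/s

collect terms ⇒ (5/12)·v_R² + (33/20)·v_R + (-4811/1200) = 0
  disc = (33/20)² − 4·(5/12)·(-4811/1200) = 2116/225 ; √disc = 46/15
  v_R = (−(33/20) + 46/15) / (2·(5/12)) = 17/10 m/s
check:
braking lasts T_s = (17/10)/(6/5) = 1.4167 s
reaction-phase robot travel = 1.7000·0.1500 = 0.2550 m
robot covers 1.7000·1.4167 − ½·1.2000·1.4167² = 1.2042 m while stopping
human over T_r+T_s: 1.8000·(0.1500+1.4167) = 2.8200 m
residual clearance needed = 0.0800+0.0000+0.0100 = 0.0900 m
sum ≈ 0.2550+1.2042+2.8200+0.0900 ≈ 4.3692 m = S ✓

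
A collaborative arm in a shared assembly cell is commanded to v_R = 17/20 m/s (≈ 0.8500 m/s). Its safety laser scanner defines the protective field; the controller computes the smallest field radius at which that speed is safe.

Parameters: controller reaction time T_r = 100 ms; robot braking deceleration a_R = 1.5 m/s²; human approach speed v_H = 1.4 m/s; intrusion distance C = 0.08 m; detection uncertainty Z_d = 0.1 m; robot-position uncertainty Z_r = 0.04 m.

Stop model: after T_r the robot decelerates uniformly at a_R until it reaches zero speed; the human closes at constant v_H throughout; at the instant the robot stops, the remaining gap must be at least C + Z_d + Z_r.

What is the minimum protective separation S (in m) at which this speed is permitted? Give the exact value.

S_min = 71/48 m = 1.4792 m

braking lasts T_s = (17/20)/(3/2) = 0.5667 s
robot covers v_R·T_r = 0.8500·0.1000 = 0.0850 m before braking
robot covers 0.8500·0.5667 − ½·1.5000·0.5667² = 0.2408 m while stopping
human closes 1.4000·0.6667 = 0.9333 m
margins: 0.0800+0.1000+0.0400 = 0.2200 m
S_min ≈ 0.0850+0.2408+0.9333+0.2200  ⇒  S_min = 71/48 m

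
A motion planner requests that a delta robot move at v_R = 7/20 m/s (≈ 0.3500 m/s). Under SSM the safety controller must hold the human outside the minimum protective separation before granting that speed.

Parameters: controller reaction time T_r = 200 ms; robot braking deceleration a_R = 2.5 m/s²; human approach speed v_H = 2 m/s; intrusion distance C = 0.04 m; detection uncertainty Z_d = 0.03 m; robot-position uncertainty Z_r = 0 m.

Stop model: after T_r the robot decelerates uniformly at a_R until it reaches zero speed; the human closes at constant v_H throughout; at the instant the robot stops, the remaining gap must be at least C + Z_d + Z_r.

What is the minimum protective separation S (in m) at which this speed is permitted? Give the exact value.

braking lasts T_s = (7/20)/(5/2) = 0.1400 s
reaction-phase robot travel = 0.3500·0.2000 = 0.0700 m
robot covers 0.3500·0.1400 − ½·2.5000·0.1400² = 0.0245 m while stopping
person approaches 2.0000·(0.2000+0.1400) = 0.6800 m
C+Z_d+Z_r = 0.0400+0.0300+0.0000 = 0.0700 m
S_min ≈ 0.0700+0.0245+0.6800+0.0700  ⇒  S_min = 1689/2000 m

S_min = 1689/2000 m = 0.8445 m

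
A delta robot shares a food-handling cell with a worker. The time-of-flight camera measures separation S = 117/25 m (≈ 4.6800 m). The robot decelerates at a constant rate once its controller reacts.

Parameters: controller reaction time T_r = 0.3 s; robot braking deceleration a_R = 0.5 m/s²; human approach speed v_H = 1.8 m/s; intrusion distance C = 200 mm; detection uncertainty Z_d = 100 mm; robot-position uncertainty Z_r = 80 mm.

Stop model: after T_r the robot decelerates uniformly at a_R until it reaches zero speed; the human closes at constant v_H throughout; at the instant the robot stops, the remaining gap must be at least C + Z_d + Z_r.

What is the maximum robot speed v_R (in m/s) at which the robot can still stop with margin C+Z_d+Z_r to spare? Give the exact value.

v_R_max = 4/5 m/s = 0.8000 m/s

quadratic (1)·v² + (39/10)·v + (-94/25) = 0
  disc = (39/10)² − 4·(1)·(-94/25) = 121/4 ; √disc = 11/2
  v_R = (−(39/10) + 11/2) / (2·(1)) = 4/5 m/s
check:
stop time T_s = (4/5)/(1/2) = 1.6000 s
reaction-phase robot travel = 0.8000·0.3000 = 0.2400 m
robot covers 0.8000·1.6000 − ½·0.5000·1.6000² = 0.6400 m while stopping
human closes 1.8000·1.9000 = 3.4200 m
residual clearance needed = 0.2000+0.1000+0.0800 = 0.3800 m
sum ≈ 0.2400+0.6400+3.4200+0.3800 ≈ 4.6800 m = S ✓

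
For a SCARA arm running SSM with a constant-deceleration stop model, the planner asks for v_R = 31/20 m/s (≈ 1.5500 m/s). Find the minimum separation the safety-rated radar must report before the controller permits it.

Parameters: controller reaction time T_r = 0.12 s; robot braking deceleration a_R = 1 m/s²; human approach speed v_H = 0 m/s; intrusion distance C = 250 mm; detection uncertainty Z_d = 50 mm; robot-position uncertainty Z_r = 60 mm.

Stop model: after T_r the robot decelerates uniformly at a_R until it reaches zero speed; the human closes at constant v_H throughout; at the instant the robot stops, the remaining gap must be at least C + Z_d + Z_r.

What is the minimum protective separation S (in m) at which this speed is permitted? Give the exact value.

S_min = 6989/4000 m = 1.7472 m

T_s = v_R/a_R = (31/20)/1 = 1.5500 s
robot covers v_R·T_r = 1.5500·0.1200 = 0.1860 m before braking
braking distance = 1.5500²/(2·1.0000) = 1.2012 m
human over T_r+T_s: 0.0000·(0.1200+1.5500) = 0.0000 m
C+Z_d+Z_r = 0.2500+0.0500+0.0600 = 0.3600 m
S_min ≈ 0.1860+1.2012+0.0000+0.3600  ⇒  S_min = 6989/4000 m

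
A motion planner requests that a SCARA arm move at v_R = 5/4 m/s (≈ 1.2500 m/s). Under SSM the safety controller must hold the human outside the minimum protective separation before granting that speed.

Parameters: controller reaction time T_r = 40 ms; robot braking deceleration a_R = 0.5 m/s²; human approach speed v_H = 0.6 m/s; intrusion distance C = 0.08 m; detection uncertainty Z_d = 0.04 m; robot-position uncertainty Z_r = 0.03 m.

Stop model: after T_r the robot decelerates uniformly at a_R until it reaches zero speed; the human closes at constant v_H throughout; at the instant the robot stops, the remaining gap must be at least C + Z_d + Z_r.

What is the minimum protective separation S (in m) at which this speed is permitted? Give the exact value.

braking lasts T_s = (5/4)/(1/2) = 2.5000 s
reaction-phase robot travel = 1.2500·0.0400 = 0.0500 m
braking distance = 1.2500²/(2·0.5000) = 1.5625 m
human closes 0.6000·2.5400 = 1.5240 m
C+Z_d+Z_r = 0.0800+0.0400+0.0300 = 0.1500 m
S_min ≈ 0.0500+1.5625+1.5240+0.1500  ⇒  S_min = 6573/2000 m

S_min = 6573/2000 m = 3.2865 m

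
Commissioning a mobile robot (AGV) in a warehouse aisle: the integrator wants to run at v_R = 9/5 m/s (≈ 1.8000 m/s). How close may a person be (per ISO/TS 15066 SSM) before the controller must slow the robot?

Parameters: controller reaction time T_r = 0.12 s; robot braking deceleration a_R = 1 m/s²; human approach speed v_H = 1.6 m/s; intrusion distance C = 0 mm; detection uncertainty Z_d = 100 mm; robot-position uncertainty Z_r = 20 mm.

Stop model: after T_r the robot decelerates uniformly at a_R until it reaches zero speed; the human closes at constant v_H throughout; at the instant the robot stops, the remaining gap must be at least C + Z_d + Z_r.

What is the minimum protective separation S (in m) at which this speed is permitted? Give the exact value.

S_min = 1257/250 m = 5.0280 m

T_s = v_R/a_R = (9/5)/1 = 1.8000 s
reaction-phase robot travel = 1.8000·0.1200 = 0.2160 m
robot covers 1.8000·1.8000 − ½·1.0000·1.8000² = 1.6200 m while stopping
human closes 1.6000·1.9200 = 3.0720 m
margins: 0.0000+0.1000+0.0200 = 0.1200 m
S_min ≈ 0.2160+1.6200+3.0720+0.1200  ⇒  S_min = 1257/250 m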